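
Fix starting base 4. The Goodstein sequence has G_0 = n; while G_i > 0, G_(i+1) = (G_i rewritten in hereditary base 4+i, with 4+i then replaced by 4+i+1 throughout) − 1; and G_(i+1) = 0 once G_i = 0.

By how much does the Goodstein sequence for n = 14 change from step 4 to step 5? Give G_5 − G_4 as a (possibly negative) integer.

1

G_0 = 14. HB_4(14) = 3·4 + 2. Bump = 17. G_1 = 16.
G_1 = 16. HB_5(16) = 3·5 + 1. Bump = 19. G_2 = 18.
G_2 = 18. HB_6(18) = 3·6. Bump = 21. G_3 = 20.
G_3 = 20. HB_7(20) = 2·7 + 6. Bump = 22. G_4 = 21.
G_4 = 21. HB_8(21) = 2·8 + 5. Bump = 23. G_5 = 22.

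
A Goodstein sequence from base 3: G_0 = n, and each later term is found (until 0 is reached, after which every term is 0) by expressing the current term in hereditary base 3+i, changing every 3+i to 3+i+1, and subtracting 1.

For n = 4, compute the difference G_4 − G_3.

G_0=4  [base 3] 3 + 1  →[3↦4]→  4 + 1 = 5  −1 ⇒ G_1=4
G_1=4  [base 4] 4  →[4↦5]→  5 = 5  −1 ⇒ G_2=4
G_2=4  [base 5] 4  →[5↦6]→  4 = 4  −1 ⇒ G_3=3
G_3=3  [base 6] 3  →[6↦7]→  3 = 3  −1 ⇒ G_4=2

-1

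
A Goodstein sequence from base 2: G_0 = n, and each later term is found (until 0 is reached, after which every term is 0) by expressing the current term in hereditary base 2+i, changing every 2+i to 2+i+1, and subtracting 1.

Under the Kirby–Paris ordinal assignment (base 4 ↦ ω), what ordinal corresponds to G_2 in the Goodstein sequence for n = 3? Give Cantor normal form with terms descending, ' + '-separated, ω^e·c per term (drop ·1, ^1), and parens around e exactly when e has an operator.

3

[0] 3 ≡ 2 + 1 (base 2). Lift 3: 4. −1: 3.
[1] 3 ≡ 3 (base 3). Lift 4: 4. −1: 3.
[2] 3 ≡ 3 (base 4). Lift 5: 3. −1: 2.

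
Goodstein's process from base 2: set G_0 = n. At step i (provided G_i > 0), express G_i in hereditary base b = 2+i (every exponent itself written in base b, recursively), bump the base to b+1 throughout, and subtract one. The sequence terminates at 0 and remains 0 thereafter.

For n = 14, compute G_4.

G_0 = 14. HB_2(14) = 2^(2 + 1) + 2^2 + 2. Bump = 111. G_1 = 110.
G_1 = 110. HB_3(110) = 3^(3 + 1) + 3^3 + 2. Bump = 1282. G_2 = 1281.
G_2 = 1281. HB_4(1281) = 4^(4 + 1) + 4^4 + 1. Bump = 18751. G_3 = 18750.
G_3 = 18750. HB_5(18750) = 5^(5 + 1) + 5^5. Bump = 326592. G_4 = 326591.
G_4 = 326591. HB_6(326591) = 6^(6 + 1) + 5·6^5 + 5·6^4 + 5·6^3 + 5·6^2 + 5·6 + 5. Bump = 5862841. G_5 = 5862840.

326591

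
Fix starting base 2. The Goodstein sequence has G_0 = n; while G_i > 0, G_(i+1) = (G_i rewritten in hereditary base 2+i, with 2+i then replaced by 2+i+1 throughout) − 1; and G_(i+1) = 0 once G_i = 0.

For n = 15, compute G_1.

111

G_0 = 15. HB_2(15) = 2^(2 + 1) + 2^2 + 2 + 1. Bump = 112. G_1 = 111.
G_1 = 111. HB_3(111) = 3^(3 + 1) + 3^3 + 3. Bump = 1284. G_2 = 1283.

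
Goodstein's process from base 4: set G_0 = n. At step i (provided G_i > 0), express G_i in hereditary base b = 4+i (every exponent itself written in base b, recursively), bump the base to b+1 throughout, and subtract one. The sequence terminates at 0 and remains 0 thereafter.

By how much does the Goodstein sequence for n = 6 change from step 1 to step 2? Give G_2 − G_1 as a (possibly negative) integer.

base 4: 6 = 4 + 2; at 5: 5 + 2 = 7; next = 6
base 5: 6 = 5 + 1; at 6: 6 + 1 = 7; next = 6

0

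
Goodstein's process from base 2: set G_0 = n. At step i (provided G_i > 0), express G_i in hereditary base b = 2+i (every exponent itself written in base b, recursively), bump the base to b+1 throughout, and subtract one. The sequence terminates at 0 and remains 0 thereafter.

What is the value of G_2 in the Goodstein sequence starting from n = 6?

257

G_0 = 6. HB_2(6) = 2^2 + 2. Bump = 30. G_1 = 29.
G_1 = 29. HB_3(29) = 3^3 + 2. Bump = 258. G_2 = 257.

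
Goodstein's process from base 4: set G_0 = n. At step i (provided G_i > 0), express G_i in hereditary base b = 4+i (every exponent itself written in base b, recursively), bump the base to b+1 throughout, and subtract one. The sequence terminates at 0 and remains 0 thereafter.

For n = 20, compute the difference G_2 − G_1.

[0] 20 ≡ 4^2 + 4 (base 4). Lift 5: 30. −1: 29.
[1] 29 ≡ 5^2 + 4 (base 5). Lift 6: 40. −1: 39.

10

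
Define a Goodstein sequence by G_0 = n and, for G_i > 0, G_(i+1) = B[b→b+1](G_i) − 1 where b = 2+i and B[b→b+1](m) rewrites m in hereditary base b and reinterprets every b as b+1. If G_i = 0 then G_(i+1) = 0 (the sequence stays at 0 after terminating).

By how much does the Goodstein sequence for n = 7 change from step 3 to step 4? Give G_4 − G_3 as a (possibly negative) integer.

43530

G_0=7  [base 2] 2^2 + 2 + 1  →[2↦3]→  3^3 + 3 + 1 = 31  −1 ⇒ G_1=30
G_1=30  [base 3] 3^3 + 3  →[3↦4]→  4^4 + 4 = 260  −1 ⇒ G_2=259
G_2=259  [base 4] 4^4 + 3  →[4↦5]→  5^5 + 3 = 3128  −1 ⇒ G_3=3127
G_3=3127  [base 5] 5^5 + 2  →[5↦6]→  6^6 + 2 = 46658  −1 ⇒ G_4=46657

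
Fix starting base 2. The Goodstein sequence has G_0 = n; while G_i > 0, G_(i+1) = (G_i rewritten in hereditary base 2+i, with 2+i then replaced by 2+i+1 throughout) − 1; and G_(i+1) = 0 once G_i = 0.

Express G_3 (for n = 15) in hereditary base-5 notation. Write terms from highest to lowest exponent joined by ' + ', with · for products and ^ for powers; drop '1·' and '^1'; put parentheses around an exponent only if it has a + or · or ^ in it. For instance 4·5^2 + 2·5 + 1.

5^(5 + 1) + 5^5 + 2

15 —HB2→ 2^(2 + 1) + 2^2 + 2 + 1 —bump→ 3^(3 + 1) + 3^3 + 3 + 1 = 112 —(−1)→ 111
111 —HB3→ 3^(3 + 1) + 3^3 + 3 —bump→ 4^(4 + 1) + 4^4 + 4 = 1284 —(−1)→ 1283
1283 —HB4→ 4^(4 + 1) + 4^4 + 3 —bump→ 5^(5 + 1) + 5^5 + 3 = 18753 —(−1)→ 18752
18752 —HB5→ 5^(5 + 1) + 5^5 + 2 —bump→ 6^(6 + 1) + 6^6 + 2 = 326594 —(−1)→ 326593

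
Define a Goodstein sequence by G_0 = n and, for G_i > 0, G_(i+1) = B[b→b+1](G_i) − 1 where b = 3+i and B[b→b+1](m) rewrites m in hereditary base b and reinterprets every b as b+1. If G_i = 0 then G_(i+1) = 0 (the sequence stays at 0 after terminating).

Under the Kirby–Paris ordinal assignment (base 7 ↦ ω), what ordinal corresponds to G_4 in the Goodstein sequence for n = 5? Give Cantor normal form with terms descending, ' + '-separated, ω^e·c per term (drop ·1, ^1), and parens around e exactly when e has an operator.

4

(0) 5|_3 = 3 + 2 ↦ 4 + 2|_4 = 6 ⇒ 5
(1) 5|_4 = 4 + 1 ↦ 5 + 1|_5 = 6 ⇒ 5
(2) 5|_5 = 5 ↦ 6|_6 = 6 ⇒ 5
(3) 5|_6 = 5 ↦ 5|_7 = 5 ⇒ 4
(4) 4|_7 = 4 ↦ 4|_8 = 4 ⇒ 3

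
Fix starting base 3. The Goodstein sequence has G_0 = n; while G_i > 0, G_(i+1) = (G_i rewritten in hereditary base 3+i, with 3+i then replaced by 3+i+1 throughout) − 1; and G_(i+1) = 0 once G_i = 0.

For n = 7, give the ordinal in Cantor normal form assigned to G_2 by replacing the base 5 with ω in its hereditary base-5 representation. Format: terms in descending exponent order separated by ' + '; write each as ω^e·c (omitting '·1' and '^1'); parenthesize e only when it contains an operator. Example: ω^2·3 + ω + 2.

G_0=7  [base 3] 2·3 + 1  →[3↦4]→  2·4 + 1 = 9  −1 ⇒ G_1=8
G_1=8  [base 4] 2·4  →[4↦5]→  2·5 = 10  −1 ⇒ G_2=9

ω + 4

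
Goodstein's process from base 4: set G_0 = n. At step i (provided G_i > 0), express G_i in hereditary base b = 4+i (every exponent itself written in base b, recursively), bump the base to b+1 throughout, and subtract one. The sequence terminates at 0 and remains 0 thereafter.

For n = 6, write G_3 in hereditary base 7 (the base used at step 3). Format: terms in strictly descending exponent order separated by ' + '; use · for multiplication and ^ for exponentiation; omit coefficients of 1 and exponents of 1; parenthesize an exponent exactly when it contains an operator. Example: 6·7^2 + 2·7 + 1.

6

(0) 6|_4 = 4 + 2 ↦ 5 + 2|_5 = 7 ⇒ 6
(1) 6|_5 = 5 + 1 ↦ 6 + 1|_6 = 7 ⇒ 6
(2) 6|_6 = 6 ↦ 7|_7 = 7 ⇒ 6
(3) 6|_7 = 6 ↦ 6|_8 = 6 ⇒ 5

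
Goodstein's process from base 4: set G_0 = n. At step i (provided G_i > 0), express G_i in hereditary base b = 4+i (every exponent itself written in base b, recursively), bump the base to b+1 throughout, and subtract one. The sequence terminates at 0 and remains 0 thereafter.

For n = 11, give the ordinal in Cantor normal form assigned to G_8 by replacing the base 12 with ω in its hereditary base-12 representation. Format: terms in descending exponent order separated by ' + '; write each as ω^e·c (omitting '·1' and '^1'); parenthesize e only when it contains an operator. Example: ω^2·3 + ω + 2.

ω + 3

step 0: 11 = 2·4 + 3; sub 5 for 4: 2·5 + 3; = 13; G_1 = 13−1 = 12
step 1: 12 = 2·5 + 2; sub 6 for 5: 2·6 + 2; = 14; G_2 = 14−1 = 13
step 2: 13 = 2·6 + 1; sub 7 for 6: 2·7 + 1; = 15; G_3 = 15−1 = 14
step 3: 14 = 2·7; sub 8 for 7: 2·8; = 16; G_4 = 16−1 = 15
step 4: 15 = 8 + 7; sub 9 for 8: 9 + 7; = 16; G_5 = 16−1 = 15
step 5: 15 = 9 + 6; sub 10 for 9: 10 + 6; = 16; G_6 = 16−1 = 15
step 6: 15 = 10 + 5; sub 11 for 10: 11 + 5; = 16; G_7 = 16−1 = 15
step 7: 15 = 11 + 4; sub 12 for 11: 12 + 4; = 16; G_8 = 16−1 = 15
step 8: 15 = 12 + 3; sub 13 for 12: 13 + 3; = 16; G_9 = 16−1 = 15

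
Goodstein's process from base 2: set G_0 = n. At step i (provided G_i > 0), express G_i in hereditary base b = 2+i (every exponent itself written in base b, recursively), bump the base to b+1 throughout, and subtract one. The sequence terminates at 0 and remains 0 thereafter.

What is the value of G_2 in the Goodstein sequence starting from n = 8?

553

[0] 8 ≡ 2^(2 + 1) (base 2). Lift 3: 81. −1: 80.
[1] 80 ≡ 2·3^3 + 2·3^2 + 2·3 + 2 (base 3). Lift 4: 554. −1: 553.
[2] 553 ≡ 2·4^4 + 2·4^2 + 2·4 + 1 (base 4). Lift 5: 6311. −1: 6310.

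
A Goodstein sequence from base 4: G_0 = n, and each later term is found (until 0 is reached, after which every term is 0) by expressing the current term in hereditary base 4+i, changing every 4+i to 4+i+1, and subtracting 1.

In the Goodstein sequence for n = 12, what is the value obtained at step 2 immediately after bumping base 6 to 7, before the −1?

17

12 —HB4→ 3·4 —bump→ 3·5 = 15 —(−1)→ 14
14 —HB5→ 2·5 + 4 —bump→ 2·6 + 4 = 16 —(−1)→ 15
15 —HB6→ 2·6 + 3 —bump→ 2·7 + 3 = 17 —(−1)→ 16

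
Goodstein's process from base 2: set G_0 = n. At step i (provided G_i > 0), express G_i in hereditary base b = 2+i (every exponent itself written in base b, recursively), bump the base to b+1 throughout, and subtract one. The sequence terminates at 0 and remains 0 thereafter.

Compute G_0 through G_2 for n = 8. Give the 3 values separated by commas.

8, 80, 553

(0) 8|_2 = 2^(2 + 1) ↦ 3^(3 + 1)|_3 = 81 ⇒ 80
(1) 80|_3 = 2·3^3 + 2·3^2 + 2·3 + 2 ↦ 2·4^4 + 2·4^2 + 2·4 + 2|_4 = 554 ⇒ 553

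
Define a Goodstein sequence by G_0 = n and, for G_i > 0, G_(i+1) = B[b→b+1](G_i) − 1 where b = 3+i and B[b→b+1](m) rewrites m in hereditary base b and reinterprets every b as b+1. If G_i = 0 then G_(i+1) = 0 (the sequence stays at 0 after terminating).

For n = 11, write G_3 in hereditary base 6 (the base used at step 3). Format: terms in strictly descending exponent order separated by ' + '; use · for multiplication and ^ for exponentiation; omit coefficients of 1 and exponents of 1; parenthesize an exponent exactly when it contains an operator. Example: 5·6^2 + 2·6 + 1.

G_0=11  [base 3] 3^2 + 2  →[3↦4]→  4^2 + 2 = 18  −1 ⇒ G_1=17
G_1=17  [base 4] 4^2 + 1  →[4↦5]→  5^2 + 1 = 26  −1 ⇒ G_2=25
G_2=25  [base 5] 5^2  →[5↦6]→  6^2 = 36  −1 ⇒ G_3=35
G_3=35  [base 6] 5·6 + 5  →[6↦7]→  5·7 + 5 = 40  −1 ⇒ G_4=39

5·6 + 5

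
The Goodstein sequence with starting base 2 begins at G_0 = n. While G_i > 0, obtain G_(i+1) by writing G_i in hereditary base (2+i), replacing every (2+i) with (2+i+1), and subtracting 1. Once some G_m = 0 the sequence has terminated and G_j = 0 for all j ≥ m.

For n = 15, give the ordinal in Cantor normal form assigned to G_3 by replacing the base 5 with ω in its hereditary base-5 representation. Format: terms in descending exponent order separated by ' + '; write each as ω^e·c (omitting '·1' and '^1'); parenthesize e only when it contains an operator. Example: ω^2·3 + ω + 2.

ω^(ω + 1) + ω^ω + 2

G_0 = 15. HB_2(15) = 2^(2 + 1) + 2^2 + 2 + 1. Bump = 112. G_1 = 111.
G_1 = 111. HB_3(111) = 3^(3 + 1) + 3^3 + 3. Bump = 1284. G_2 = 1283.
G_2 = 1283. HB_4(1283) = 4^(4 + 1) + 4^4 + 3. Bump = 18753. G_3 = 18752.
G_3 = 18752. HB_5(18752) = 5^(5 + 1) + 5^5 + 2. Bump = 326594. G_4 = 326593.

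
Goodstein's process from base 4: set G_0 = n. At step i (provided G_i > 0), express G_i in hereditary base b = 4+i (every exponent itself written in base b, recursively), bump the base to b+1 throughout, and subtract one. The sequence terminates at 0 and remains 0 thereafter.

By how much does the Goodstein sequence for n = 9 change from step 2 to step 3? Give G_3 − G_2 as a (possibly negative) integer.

0

step 0: 9 = 2·4 + 1; sub 5 for 4: 2·5 + 1; = 11; G_1 = 11−1 = 10
step 1: 10 = 2·5; sub 6 for 5: 2·6; = 12; G_2 = 12−1 = 11
step 2: 11 = 6 + 5; sub 7 for 6: 7 + 5; = 12; G_3 = 12−1 = 11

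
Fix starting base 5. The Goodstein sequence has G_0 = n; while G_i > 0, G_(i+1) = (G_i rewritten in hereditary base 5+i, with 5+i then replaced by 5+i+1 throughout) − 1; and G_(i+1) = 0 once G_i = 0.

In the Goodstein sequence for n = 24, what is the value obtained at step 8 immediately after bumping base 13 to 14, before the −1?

48

[0] 24 ≡ 4·5 + 4 (base 5). Lift 6: 28. −1: 27.
[1] 27 ≡ 4·6 + 3 (base 6). Lift 7: 31. −1: 30.
[2] 30 ≡ 4·7 + 2 (base 7). Lift 8: 34. −1: 33.
[3] 33 ≡ 4·8 + 1 (base 8). Lift 9: 37. −1: 36.
[4] 36 ≡ 4·9 (base 9). Lift 10: 40. −1: 39.
[5] 39 ≡ 3·10 + 9 (base 10). Lift 11: 42. −1: 41.
[6] 41 ≡ 3·11 + 8 (base 11). Lift 12: 44. −1: 43.
[7] 43 ≡ 3·12 + 7 (base 12). Lift 13: 46. −1: 45.
[8] 45 ≡ 3·13 + 6 (base 13). Lift 14: 48. −1: 47.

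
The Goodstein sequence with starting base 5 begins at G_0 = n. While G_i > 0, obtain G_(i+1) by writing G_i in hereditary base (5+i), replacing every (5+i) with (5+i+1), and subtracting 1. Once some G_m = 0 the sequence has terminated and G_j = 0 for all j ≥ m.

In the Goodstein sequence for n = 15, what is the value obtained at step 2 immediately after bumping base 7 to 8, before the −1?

15 —HB5→ 3·5 —bump→ 3·6 = 18 —(−1)→ 17
17 —HB6→ 2·6 + 5 —bump→ 2·7 + 5 = 19 —(−1)→ 18
18 —HB7→ 2·7 + 4 —bump→ 2·8 + 4 = 20 —(−1)→ 19

20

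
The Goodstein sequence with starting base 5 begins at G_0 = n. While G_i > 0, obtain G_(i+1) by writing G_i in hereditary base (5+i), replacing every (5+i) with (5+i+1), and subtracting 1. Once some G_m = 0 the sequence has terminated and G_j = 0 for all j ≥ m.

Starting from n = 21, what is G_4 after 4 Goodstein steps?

G_0 = 21. HB_5(21) = 4·5 + 1. Bump = 25. G_1 = 24.
G_1 = 24. HB_6(24) = 4·6. Bump = 28. G_2 = 27.
G_2 = 27. HB_7(27) = 3·7 + 6. Bump = 30. G_3 = 29.
G_3 = 29. HB_8(29) = 3·8 + 5. Bump = 32. G_4 = 31.
G_4 = 31. HB_9(31) = 3·9 + 4. Bump = 34. G_5 = 33.

31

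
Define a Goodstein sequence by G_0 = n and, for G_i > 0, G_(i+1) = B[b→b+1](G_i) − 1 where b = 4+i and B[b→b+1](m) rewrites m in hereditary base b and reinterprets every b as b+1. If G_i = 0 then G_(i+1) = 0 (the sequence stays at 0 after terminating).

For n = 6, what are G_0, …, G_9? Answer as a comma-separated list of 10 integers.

6, 6, 6, 6, 5, 4, 3, 2, 1, 0

i=0: 6 = 4 + 2 (b=4); 4→5: 5 + 2 = 7; 7−1 = 6
i=1: 6 = 5 + 1 (b=5); 5→6: 6 + 1 = 7; 7−1 = 6
i=2: 6 = 6 (b=6); 6→7: 7 = 7; 7−1 = 6
i=3: 6 = 6 (b=7); 7→8: 6 = 6; 6−1 = 5
i=4: 5 = 5 (b=8); 8→9: 5 = 5; 5−1 = 4
i=5: 4 = 4 (b=9); 9→10: 4 = 4; 4−1 = 3
i=6: 3 = 3 (b=10); 10→11: 3 = 3; 3−1 = 2
i=7: 2 = 2 (b=11); 11→12: 2 = 2; 2−1 = 1
i=8: 1 = 1 (b=12); 12→13: 1 = 1; 1−1 = 0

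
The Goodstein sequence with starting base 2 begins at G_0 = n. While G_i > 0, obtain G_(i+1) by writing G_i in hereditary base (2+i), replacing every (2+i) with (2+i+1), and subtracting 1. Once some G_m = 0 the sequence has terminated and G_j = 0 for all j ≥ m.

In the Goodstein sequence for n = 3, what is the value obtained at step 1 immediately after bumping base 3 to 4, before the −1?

3 —HB2→ 2 + 1 —bump→ 3 + 1 = 4 —(−1)→ 3
3 —HB3→ 3 —bump→ 4 = 4 —(−1)→ 3

4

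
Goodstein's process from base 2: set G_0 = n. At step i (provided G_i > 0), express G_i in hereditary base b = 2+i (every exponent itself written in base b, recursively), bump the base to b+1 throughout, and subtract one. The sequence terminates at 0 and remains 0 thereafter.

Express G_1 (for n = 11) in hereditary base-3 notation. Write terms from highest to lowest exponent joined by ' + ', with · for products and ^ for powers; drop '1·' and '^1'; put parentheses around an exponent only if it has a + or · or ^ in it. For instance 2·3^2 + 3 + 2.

G_0 = 11. HB_2(11) = 2^(2 + 1) + 2 + 1. Bump = 85. G_1 = 84.
G_1 = 84. HB_3(84) = 3^(3 + 1) + 3. Bump = 1028. G_2 = 1027.

3^(3 + 1) + 3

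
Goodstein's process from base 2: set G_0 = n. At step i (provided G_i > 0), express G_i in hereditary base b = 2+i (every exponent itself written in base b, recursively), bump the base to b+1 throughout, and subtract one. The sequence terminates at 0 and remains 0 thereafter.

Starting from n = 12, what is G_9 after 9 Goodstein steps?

3138428376974

12 —HB2→ 2^(2 + 1) + 2^2 —bump→ 3^(3 + 1) + 3^3 = 108 —(−1)→ 107
107 —HB3→ 3^(3 + 1) + 2·3^2 + 2·3 + 2 —bump→ 4^(4 + 1) + 2·4^2 + 2·4 + 2 = 1066 —(−1)→ 1065
1065 —HB4→ 4^(4 + 1) + 2·4^2 + 2·4 + 1 —bump→ 5^(5 + 1) + 2·5^2 + 2·5 + 1 = 15686 —(−1)→ 15685
15685 —HB5→ 5^(5 + 1) + 2·5^2 + 2·5 —bump→ 6^(6 + 1) + 2·6^2 + 2·6 = 280020 —(−1)→ 280019
280019 —HB6→ 6^(6 + 1) + 2·6^2 + 6 + 5 —bump→ 7^(7 + 1) + 2·7^2 + 7 + 5 = 5764911 —(−1)→ 5764910
5764910 —HB7→ 7^(7 + 1) + 2·7^2 + 7 + 4 —bump→ 8^(8 + 1) + 2·8^2 + 8 + 4 = 134217868 —(−1)→ 134217867
134217867 —HB8→ 8^(8 + 1) + 2·8^2 + 8 + 3 —bump→ 9^(9 + 1) + 2·9^2 + 9 + 3 = 3486784575 —(−1)→ 3486784574
3486784574 —HB9→ 9^(9 + 1) + 2·9^2 + 9 + 2 —bump→ 10^(10 + 1) + 2·10^2 + 10 + 2 = 100000000212 —(−1)→ 100000000211
100000000211 —HB10→ 10^(10 + 1) + 2·10^2 + 10 + 1 —bump→ 11^(11 + 1) + 2·11^2 + 11 + 1 = 3138428376975 —(−1)→ 3138428376974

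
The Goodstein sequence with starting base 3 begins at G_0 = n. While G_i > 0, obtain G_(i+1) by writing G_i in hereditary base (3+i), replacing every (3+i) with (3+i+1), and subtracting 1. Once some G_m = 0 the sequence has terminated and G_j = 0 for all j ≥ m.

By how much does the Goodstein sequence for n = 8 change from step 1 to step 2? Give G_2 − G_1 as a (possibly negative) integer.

1

G_0 = 8. HB_3(8) = 2·3 + 2. Bump = 10. G_1 = 9.
G_1 = 9. HB_4(9) = 2·4 + 1. Bump = 11. G_2 = 10.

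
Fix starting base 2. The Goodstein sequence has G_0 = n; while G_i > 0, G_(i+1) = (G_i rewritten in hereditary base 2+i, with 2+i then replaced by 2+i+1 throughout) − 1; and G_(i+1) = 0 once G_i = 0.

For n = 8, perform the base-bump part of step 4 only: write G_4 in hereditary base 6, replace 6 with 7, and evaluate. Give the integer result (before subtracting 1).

1647196

[0] 8 ≡ 2^(2 + 1) (base 2). Lift 3: 81. −1: 80.
[1] 80 ≡ 2·3^3 + 2·3^2 + 2·3 + 2 (base 3). Lift 4: 554. −1: 553.
[2] 553 ≡ 2·4^4 + 2·4^2 + 2·4 + 1 (base 4). Lift 5: 6311. −1: 6310.
[3] 6310 ≡ 2·5^5 + 2·5^2 + 2·5 (base 5). Lift 6: 93396. −1: 93395.
[4] 93395 ≡ 2·6^6 + 2·6^2 + 6 + 5 (base 6). Lift 7: 1647196. −1: 1647195.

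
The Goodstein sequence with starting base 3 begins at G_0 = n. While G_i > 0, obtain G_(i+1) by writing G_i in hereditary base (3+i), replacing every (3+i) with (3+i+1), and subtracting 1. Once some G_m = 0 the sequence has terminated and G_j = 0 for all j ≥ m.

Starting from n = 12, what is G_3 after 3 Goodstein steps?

37

(0) 12|_3 = 3^2 + 3 ↦ 4^2 + 4|_4 = 20 ⇒ 19
(1) 19|_4 = 4^2 + 3 ↦ 5^2 + 3|_5 = 28 ⇒ 27
(2) 27|_5 = 5^2 + 2 ↦ 6^2 + 2|_6 = 38 ⇒ 37
(3) 37|_6 = 6^2 + 1 ↦ 7^2 + 1|_7 = 50 ⇒ 49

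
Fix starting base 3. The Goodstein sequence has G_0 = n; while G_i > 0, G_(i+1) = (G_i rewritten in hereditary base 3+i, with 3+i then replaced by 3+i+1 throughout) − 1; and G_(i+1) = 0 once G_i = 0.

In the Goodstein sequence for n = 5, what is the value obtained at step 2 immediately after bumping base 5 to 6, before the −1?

6

(0) 5|_3 = 3 + 2 ↦ 4 + 2|_4 = 6 ⇒ 5
(1) 5|_4 = 4 + 1 ↦ 5 + 1|_5 = 6 ⇒ 5
(2) 5|_5 = 5 ↦ 6|_6 = 6 ⇒ 5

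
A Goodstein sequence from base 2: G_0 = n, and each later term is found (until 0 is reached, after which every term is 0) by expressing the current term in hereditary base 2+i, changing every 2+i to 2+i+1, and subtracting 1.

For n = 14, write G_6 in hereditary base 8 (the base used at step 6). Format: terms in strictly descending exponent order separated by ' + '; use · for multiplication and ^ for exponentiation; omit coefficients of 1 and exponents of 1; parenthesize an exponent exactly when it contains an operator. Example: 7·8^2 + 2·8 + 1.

G_0=14  [base 2] 2^(2 + 1) + 2^2 + 2  →[2↦3]→  3^(3 + 1) + 3^3 + 3 = 111  −1 ⇒ G_1=110
G_1=110  [base 3] 3^(3 + 1) + 3^3 + 2  →[3↦4]→  4^(4 + 1) + 4^4 + 2 = 1282  −1 ⇒ G_2=1281
G_2=1281  [base 4] 4^(4 + 1) + 4^4 + 1  →[4↦5]→  5^(5 + 1) + 5^5 + 1 = 18751  −1 ⇒ G_3=18750
G_3=18750  [base 5] 5^(5 + 1) + 5^5  →[5↦6]→  6^(6 + 1) + 6^6 = 326592  −1 ⇒ G_4=326591
G_4=326591  [base 6] 6^(6 + 1) + 5·6^5 + 5·6^4 + 5·6^3 + 5·6^2 + 5·6 + 5  →[6↦7]→  7^(7 + 1) + 5·7^5 + 5·7^4 + 5·7^3 + 5·7^2 + 5·7 + 5 = 5862841  −1 ⇒ G_5=5862840
G_5=5862840  [base 7] 7^(7 + 1) + 5·7^5 + 5·7^4 + 5·7^3 + 5·7^2 + 5·7 + 4  →[7↦8]→  8^(8 + 1) + 5·8^5 + 5·8^4 + 5·8^3 + 5·8^2 + 5·8 + 4 = 134404972  −1 ⇒ G_6=134404971
G_6=134404971  [base 8] 8^(8 + 1) + 5·8^5 + 5·8^4 + 5·8^3 + 5·8^2 + 5·8 + 3  →[8↦9]→  9^(9 + 1) + 5·9^5 + 5·9^4 + 5·9^3 + 5·9^2 + 5·9 + 3 = 3487116549  −1 ⇒ G_7=3487116548

8^(8 + 1) + 5·8^5 + 5·8^4 + 5·8^3 + 5·8^2 + 5·8 + 3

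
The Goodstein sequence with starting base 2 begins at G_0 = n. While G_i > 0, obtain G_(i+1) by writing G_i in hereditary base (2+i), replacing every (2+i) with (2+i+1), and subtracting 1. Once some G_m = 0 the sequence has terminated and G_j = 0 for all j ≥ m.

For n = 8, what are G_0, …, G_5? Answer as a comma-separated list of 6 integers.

8, 80, 553, 6310, 93395, 1647195

i=0: 8 = 2^(2 + 1) (b=2); 2→3: 3^(3 + 1) = 81; 81−1 = 80
i=1: 80 = 2·3^3 + 2·3^2 + 2·3 + 2 (b=3); 3→4: 2·4^4 + 2·4^2 + 2·4 + 2 = 554; 554−1 = 553
i=2: 553 = 2·4^4 + 2·4^2 + 2·4 + 1 (b=4); 4→5: 2·5^5 + 2·5^2 + 2·5 + 1 = 6311; 6311−1 = 6310
i=3: 6310 = 2·5^5 + 2·5^2 + 2·5 (b=5); 5→6: 2·6^6 + 2·6^2 + 2·6 = 93396; 93396−1 = 93395
i=4: 93395 = 2·6^6 + 2·6^2 + 6 + 5 (b=6); 6→7: 2·7^7 + 2·7^2 + 7 + 5 = 1647196; 1647196−1 = 1647195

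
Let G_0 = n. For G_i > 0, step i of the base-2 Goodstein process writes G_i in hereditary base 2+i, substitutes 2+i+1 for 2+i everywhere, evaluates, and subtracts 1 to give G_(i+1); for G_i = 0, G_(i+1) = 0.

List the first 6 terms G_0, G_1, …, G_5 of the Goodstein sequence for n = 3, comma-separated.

3, 3, 3, 2, 1, 0

i=0: 3 = 2 + 1 (b=2); 2→3: 3 + 1 = 4; 4−1 = 3
i=1: 3 = 3 (b=3); 3→4: 4 = 4; 4−1 = 3
i=2: 3 = 3 (b=4); 4→5: 3 = 3; 3−1 = 2
i=3: 2 = 2 (b=5); 5→6: 2 = 2; 2−1 = 1
i=4: 1 = 1 (b=6); 6→7: 1 = 1; 1−1 = 0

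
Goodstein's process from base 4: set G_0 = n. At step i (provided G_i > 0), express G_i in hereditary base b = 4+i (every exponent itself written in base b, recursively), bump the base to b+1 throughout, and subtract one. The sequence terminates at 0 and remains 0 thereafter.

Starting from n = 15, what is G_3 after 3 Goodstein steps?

G_0 = 15. HB_4(15) = 3·4 + 3. Bump = 18. G_1 = 17.
G_1 = 17. HB_5(17) = 3·5 + 2. Bump = 20. G_2 = 19.
G_2 = 19. HB_6(19) = 3·6 + 1. Bump = 22. G_3 = 21.

21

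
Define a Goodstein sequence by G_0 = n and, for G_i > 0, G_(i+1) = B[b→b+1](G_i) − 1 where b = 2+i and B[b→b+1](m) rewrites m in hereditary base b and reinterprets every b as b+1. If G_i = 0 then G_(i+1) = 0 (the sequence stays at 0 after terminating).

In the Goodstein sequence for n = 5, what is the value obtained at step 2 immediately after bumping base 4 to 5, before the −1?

468

step 0: 5 = 2^2 + 1; sub 3 for 2: 3^3 + 1; = 28; G_1 = 28−1 = 27
step 1: 27 = 3^3; sub 4 for 3: 4^4; = 256; G_2 = 256−1 = 255
step 2: 255 = 3·4^3 + 3·4^2 + 3·4 + 3; sub 5 for 4: 3·5^3 + 3·5^2 + 3·5 + 3; = 468; G_3 = 468−1 = 467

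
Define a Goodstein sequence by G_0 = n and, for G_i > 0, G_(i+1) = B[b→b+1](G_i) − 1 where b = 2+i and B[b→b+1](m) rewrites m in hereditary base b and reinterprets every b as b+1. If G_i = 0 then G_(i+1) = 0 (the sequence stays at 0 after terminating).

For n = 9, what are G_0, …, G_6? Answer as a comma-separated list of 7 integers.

G_0=9  [base 2] 2^(2 + 1) + 1  →[2↦3]→  3^(3 + 1) + 1 = 82  −1 ⇒ G_1=81
G_1=81  [base 3] 3^(3 + 1)  →[3↦4]→  4^(4 + 1) = 1024  −1 ⇒ G_2=1023
G_2=1023  [base 4] 3·4^4 + 3·4^3 + 3·4^2 + 3·4 + 3  →[4↦5]→  3·5^5 + 3·5^3 + 3·5^2 + 3·5 + 3 = 9843  −1 ⇒ G_3=9842
G_3=9842  [base 5] 3·5^5 + 3·5^3 + 3·5^2 + 3·5 + 2  →[5↦6]→  3·6^6 + 3·6^3 + 3·6^2 + 3·6 + 2 = 140744  −1 ⇒ G_4=140743
G_4=140743  [base 6] 3·6^6 + 3·6^3 + 3·6^2 + 3·6 + 1  →[6↦7]→  3·7^7 + 3·7^3 + 3·7^2 + 3·7 + 1 = 2471827  −1 ⇒ G_5=2471826
G_5=2471826  [base 7] 3·7^7 + 3·7^3 + 3·7^2 + 3·7  →[7↦8]→  3·8^8 + 3·8^3 + 3·8^2 + 3·8 = 50333400  −1 ⇒ G_6=50333399

9, 81, 1023, 9842, 140743, 2471826, 50333399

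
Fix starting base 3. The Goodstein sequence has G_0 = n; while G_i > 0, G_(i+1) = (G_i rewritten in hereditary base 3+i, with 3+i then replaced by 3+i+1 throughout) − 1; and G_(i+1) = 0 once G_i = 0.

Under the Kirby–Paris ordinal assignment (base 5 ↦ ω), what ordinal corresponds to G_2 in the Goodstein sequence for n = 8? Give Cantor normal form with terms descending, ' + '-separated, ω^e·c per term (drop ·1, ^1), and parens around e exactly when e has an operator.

ω·2

base 3: 8 = 2·3 + 2; at 4: 2·4 + 2 = 10; next = 9
base 4: 9 = 2·4 + 1; at 5: 2·5 + 1 = 11; next = 10
base 5: 10 = 2·5; at 6: 2·6 = 12; next = 11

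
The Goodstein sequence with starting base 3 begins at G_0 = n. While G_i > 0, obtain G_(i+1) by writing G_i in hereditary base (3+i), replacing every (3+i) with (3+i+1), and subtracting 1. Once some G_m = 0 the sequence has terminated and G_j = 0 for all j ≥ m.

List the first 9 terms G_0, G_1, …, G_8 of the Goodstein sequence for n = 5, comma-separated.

G_0 = 5. HB_3(5) = 3 + 2. Bump = 6. G_1 = 5.
G_1 = 5. HB_4(5) = 4 + 1. Bump = 6. G_2 = 5.
G_2 = 5. HB_5(5) = 5. Bump = 6. G_3 = 5.
G_3 = 5. HB_6(5) = 5. Bump = 5. G_4 = 4.
G_4 = 4. HB_7(4) = 4. Bump = 4. G_5 = 3.
G_5 = 3. HB_8(3) = 3. Bump = 3. G_6 = 2.
G_6 = 2. HB_9(2) = 2. Bump = 2. G_7 = 1.
G_7 = 1. HB_10(1) = 1. Bump = 1. G_8 = 0.

5, 5, 5, 5, 4, 3, 2, 1, 0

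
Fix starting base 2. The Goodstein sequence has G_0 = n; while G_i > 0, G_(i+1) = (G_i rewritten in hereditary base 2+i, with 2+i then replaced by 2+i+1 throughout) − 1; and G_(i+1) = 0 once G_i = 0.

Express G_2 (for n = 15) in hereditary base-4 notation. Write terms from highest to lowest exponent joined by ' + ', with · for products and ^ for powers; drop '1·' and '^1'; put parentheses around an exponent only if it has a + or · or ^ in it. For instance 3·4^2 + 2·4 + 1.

4^(4 + 1) + 4^4 + 3

G_0 = 15. HB_2(15) = 2^(2 + 1) + 2^2 + 2 + 1. Bump = 112. G_1 = 111.
G_1 = 111. HB_3(111) = 3^(3 + 1) + 3^3 + 3. Bump = 1284. G_2 = 1283.
G_2 = 1283. HB_4(1283) = 4^(4 + 1) + 4^4 + 3. Bump = 18753. G_3 = 18752.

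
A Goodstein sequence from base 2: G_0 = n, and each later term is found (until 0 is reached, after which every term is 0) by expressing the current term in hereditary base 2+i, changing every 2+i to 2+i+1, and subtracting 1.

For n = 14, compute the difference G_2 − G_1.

[0] 14 ≡ 2^(2 + 1) + 2^2 + 2 (base 2). Lift 3: 111. −1: 110.
[1] 110 ≡ 3^(3 + 1) + 3^3 + 2 (base 3). Lift 4: 1282. −1: 1281.

1171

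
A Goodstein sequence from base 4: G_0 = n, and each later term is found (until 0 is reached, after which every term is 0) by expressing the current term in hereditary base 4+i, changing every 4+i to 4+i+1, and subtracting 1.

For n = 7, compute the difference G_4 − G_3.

0

G_0=7  [base 4] 4 + 3  →[4↦5]→  5 + 3 = 8  −1 ⇒ G_1=7
G_1=7  [base 5] 5 + 2  →[5↦6]→  6 + 2 = 8  −1 ⇒ G_2=7
G_2=7  [base 6] 6 + 1  →[6↦7]→  7 + 1 = 8  −1 ⇒ G_3=7
G_3=7  [base 7] 7  →[7↦8]→  8 = 8  −1 ⇒ G_4=7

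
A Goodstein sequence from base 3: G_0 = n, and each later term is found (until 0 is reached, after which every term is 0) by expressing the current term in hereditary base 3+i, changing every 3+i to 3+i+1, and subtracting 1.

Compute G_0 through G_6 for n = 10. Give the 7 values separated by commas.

10, 16, 24, 27, 30, 33, 36

[0] 10 ≡ 3^2 + 1 (base 3). Lift 4: 17. −1: 16.
[1] 16 ≡ 4^2 (base 4). Lift 5: 25. −1: 24.
[2] 24 ≡ 4·5 + 4 (base 5). Lift 6: 28. −1: 27.
[3] 27 ≡ 4·6 + 3 (base 6). Lift 7: 31. −1: 30.
[4] 30 ≡ 4·7 + 2 (base 7). Lift 8: 34. −1: 33.
[5] 33 ≡ 4·8 + 1 (base 8). Lift 9: 37. −1: 36.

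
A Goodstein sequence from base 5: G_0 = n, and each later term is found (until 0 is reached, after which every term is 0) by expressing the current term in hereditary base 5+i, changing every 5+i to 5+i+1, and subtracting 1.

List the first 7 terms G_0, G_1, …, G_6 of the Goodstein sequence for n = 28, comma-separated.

28, 38, 50, 64, 80, 87, 94

G_0 = 28. HB_5(28) = 5^2 + 3. Bump = 39. G_1 = 38.
G_1 = 38. HB_6(38) = 6^2 + 2. Bump = 51. G_2 = 50.
G_2 = 50. HB_7(50) = 7^2 + 1. Bump = 65. G_3 = 64.
G_3 = 64. HB_8(64) = 8^2. Bump = 81. G_4 = 80.
G_4 = 80. HB_9(80) = 8·9 + 8. Bump = 88. G_5 = 87.
G_5 = 87. HB_10(87) = 8·10 + 7. Bump = 95. G_6 = 94.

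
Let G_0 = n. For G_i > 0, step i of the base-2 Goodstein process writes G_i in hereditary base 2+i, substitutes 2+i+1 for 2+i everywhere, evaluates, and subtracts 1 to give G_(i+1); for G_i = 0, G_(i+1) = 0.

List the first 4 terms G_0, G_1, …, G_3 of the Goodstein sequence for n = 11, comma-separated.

11, 84, 1027, 15627

step 0: 11 = 2^(2 + 1) + 2 + 1; sub 3 for 2: 3^(3 + 1) + 3 + 1; = 85; G_1 = 85−1 = 84
step 1: 84 = 3^(3 + 1) + 3; sub 4 for 3: 4^(4 + 1) + 4; = 1028; G_2 = 1028−1 = 1027
step 2: 1027 = 4^(4 + 1) + 3; sub 5 for 4: 5^(5 + 1) + 3; = 15628; G_3 = 15628−1 = 15627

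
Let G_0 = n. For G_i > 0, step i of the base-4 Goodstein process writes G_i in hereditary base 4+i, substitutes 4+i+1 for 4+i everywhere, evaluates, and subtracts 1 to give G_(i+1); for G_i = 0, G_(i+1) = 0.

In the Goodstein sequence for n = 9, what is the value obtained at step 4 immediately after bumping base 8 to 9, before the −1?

G_0 = 9. HB_4(9) = 2·4 + 1. Bump = 11. G_1 = 10.
G_1 = 10. HB_5(10) = 2·5. Bump = 12. G_2 = 11.
G_2 = 11. HB_6(11) = 6 + 5. Bump = 12. G_3 = 11.
G_3 = 11. HB_7(11) = 7 + 4. Bump = 12. G_4 = 11.
G_4 = 11. HB_8(11) = 8 + 3. Bump = 12. G_5 = 11.

12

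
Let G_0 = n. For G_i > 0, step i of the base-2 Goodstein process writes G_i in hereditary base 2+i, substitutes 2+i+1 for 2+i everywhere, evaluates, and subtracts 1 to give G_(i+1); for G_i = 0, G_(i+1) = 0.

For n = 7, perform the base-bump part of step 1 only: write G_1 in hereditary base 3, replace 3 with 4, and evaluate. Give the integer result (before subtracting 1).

260

(0) 7|_2 = 2^2 + 2 + 1 ↦ 3^3 + 3 + 1|_3 = 31 ⇒ 30
(1) 30|_3 = 3^3 + 3 ↦ 4^4 + 4|_4 = 260 ⇒ 259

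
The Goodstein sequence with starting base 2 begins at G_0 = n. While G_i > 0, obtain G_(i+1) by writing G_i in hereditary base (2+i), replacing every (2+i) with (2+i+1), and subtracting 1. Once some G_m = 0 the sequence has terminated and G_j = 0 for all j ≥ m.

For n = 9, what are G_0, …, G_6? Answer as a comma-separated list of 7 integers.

step 0: 9 = 2^(2 + 1) + 1; sub 3 for 2: 3^(3 + 1) + 1; = 82; G_1 = 82−1 = 81
step 1: 81 = 3^(3 + 1); sub 4 for 3: 4^(4 + 1); = 1024; G_2 = 1024−1 = 1023
step 2: 1023 = 3·4^4 + 3·4^3 + 3·4^2 + 3·4 + 3; sub 5 for 4: 3·5^5 + 3·5^3 + 3·5^2 + 3·5 + 3; = 9843; G_3 = 9843−1 = 9842
step 3: 9842 = 3·5^5 + 3·5^3 + 3·5^2 + 3·5 + 2; sub 6 for 5: 3·6^6 + 3·6^3 + 3·6^2 + 3·6 + 2; = 140744; G_4 = 140744−1 = 140743
step 4: 140743 = 3·6^6 + 3·6^3 + 3·6^2 + 3·6 + 1; sub 7 for 6: 3·7^7 + 3·7^3 + 3·7^2 + 3·7 + 1; = 2471827; G_5 = 2471827−1 = 2471826
step 5: 2471826 = 3·7^7 + 3·7^3 + 3·7^2 + 3·7; sub 8 for 7: 3·8^8 + 3·8^3 + 3·8^2 + 3·8; = 50333400; G_6 = 50333400−1 = 50333399

9, 81, 1023, 9842, 140743, 2471826, 50333399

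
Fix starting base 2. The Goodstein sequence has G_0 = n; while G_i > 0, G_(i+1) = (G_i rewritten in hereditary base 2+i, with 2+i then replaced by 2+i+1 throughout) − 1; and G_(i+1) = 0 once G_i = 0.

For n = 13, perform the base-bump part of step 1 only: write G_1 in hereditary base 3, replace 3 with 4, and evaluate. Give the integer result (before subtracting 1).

1280

base 2: 13 = 2^(2 + 1) + 2^2 + 1; at 3: 3^(3 + 1) + 3^3 + 1 = 109; next = 108
base 3: 108 = 3^(3 + 1) + 3^3; at 4: 4^(4 + 1) + 4^4 = 1280; next = 1279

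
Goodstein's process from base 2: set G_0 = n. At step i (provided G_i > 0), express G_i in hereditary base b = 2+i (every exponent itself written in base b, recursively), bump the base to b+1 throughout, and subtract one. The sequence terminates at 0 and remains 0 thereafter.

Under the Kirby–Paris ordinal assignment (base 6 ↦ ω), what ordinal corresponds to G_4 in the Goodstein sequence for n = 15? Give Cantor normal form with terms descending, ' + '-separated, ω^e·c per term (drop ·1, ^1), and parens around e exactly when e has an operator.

(0) 15|_2 = 2^(2 + 1) + 2^2 + 2 + 1 ↦ 3^(3 + 1) + 3^3 + 3 + 1|_3 = 112 ⇒ 111
(1) 111|_3 = 3^(3 + 1) + 3^3 + 3 ↦ 4^(4 + 1) + 4^4 + 4|_4 = 1284 ⇒ 1283
(2) 1283|_4 = 4^(4 + 1) + 4^4 + 3 ↦ 5^(5 + 1) + 5^5 + 3|_5 = 18753 ⇒ 18752
(3) 18752|_5 = 5^(5 + 1) + 5^5 + 2 ↦ 6^(6 + 1) + 6^6 + 2|_6 = 326594 ⇒ 326593
(4) 326593|_6 = 6^(6 + 1) + 6^6 + 1 ↦ 7^(7 + 1) + 7^7 + 1|_7 = 6588345 ⇒ 6588344

ω^(ω + 1) + ω^ω + 1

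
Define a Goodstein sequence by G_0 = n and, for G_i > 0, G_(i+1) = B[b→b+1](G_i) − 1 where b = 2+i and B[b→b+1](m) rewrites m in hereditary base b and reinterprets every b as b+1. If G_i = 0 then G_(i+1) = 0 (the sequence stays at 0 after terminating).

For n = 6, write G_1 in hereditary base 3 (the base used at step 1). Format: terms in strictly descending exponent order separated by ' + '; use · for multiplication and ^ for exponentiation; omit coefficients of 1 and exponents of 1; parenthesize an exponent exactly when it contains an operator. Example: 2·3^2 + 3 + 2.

(0) 6|_2 = 2^2 + 2 ↦ 3^3 + 3|_3 = 30 ⇒ 29
(1) 29|_3 = 3^3 + 2 ↦ 4^4 + 2|_4 = 258 ⇒ 257

3^3 + 2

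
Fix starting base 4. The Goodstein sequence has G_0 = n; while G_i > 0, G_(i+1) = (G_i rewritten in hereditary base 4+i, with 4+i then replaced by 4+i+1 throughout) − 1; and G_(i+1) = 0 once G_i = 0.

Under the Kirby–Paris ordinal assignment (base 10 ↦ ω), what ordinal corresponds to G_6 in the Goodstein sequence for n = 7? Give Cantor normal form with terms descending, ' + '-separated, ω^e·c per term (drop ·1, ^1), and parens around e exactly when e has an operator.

5

step 0: 7 = 4 + 3; sub 5 for 4: 5 + 3; = 8; G_1 = 8−1 = 7
step 1: 7 = 5 + 2; sub 6 for 5: 6 + 2; = 8; G_2 = 8−1 = 7
step 2: 7 = 6 + 1; sub 7 for 6: 7 + 1; = 8; G_3 = 8−1 = 7
step 3: 7 = 7; sub 8 for 7: 8; = 8; G_4 = 8−1 = 7
step 4: 7 = 7; sub 9 for 8: 7; = 7; G_5 = 7−1 = 6
step 5: 6 = 6; sub 10 for 9: 6; = 6; G_6 = 6−1 = 5
step 6: 5 = 5; sub 11 for 10: 5; = 5; G_7 = 5−1 = 4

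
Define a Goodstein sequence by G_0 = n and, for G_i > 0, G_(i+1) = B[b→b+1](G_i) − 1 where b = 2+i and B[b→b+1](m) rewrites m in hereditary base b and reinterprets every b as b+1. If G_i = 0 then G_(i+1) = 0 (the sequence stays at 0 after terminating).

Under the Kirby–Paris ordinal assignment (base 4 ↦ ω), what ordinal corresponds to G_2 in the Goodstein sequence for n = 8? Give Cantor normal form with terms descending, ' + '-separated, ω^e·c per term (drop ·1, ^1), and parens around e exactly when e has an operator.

ω^ω·2 + ω^2·2 + ω·2 + 1

(0) 8|_2 = 2^(2 + 1) ↦ 3^(3 + 1)|_3 = 81 ⇒ 80
(1) 80|_3 = 2·3^3 + 2·3^2 + 2·3 + 2 ↦ 2·4^4 + 2·4^2 + 2·4 + 2|_4 = 554 ⇒ 553
(2) 553|_4 = 2·4^4 + 2·4^2 + 2·4 + 1 ↦ 2·5^5 + 2·5^2 + 2·5 + 1|_5 = 6311 ⇒ 6310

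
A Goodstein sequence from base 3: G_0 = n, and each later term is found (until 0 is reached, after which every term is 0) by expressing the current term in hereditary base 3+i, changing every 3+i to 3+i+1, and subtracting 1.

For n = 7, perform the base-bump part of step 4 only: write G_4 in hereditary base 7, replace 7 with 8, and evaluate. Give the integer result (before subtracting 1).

step 0: 7 = 2·3 + 1; sub 4 for 3: 2·4 + 1; = 9; G_1 = 9−1 = 8
step 1: 8 = 2·4; sub 5 for 4: 2·5; = 10; G_2 = 10−1 = 9
step 2: 9 = 5 + 4; sub 6 for 5: 6 + 4; = 10; G_3 = 10−1 = 9
step 3: 9 = 6 + 3; sub 7 for 6: 7 + 3; = 10; G_4 = 10−1 = 9
step 4: 9 = 7 + 2; sub 8 for 7: 8 + 2; = 10; G_5 = 10−1 = 9

10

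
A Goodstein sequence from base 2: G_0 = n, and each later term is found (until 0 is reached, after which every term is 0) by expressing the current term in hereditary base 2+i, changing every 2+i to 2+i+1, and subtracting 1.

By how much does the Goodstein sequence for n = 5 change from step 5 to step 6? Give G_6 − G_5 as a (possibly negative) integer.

554

(0) 5|_2 = 2^2 + 1 ↦ 3^3 + 1|_3 = 28 ⇒ 27
(1) 27|_3 = 3^3 ↦ 4^4|_4 = 256 ⇒ 255
(2) 255|_4 = 3·4^3 + 3·4^2 + 3·4 + 3 ↦ 3·5^3 + 3·5^2 + 3·5 + 3|_5 = 468 ⇒ 467
(3) 467|_5 = 3·5^3 + 3·5^2 + 3·5 + 2 ↦ 3·6^3 + 3·6^2 + 3·6 + 2|_6 = 776 ⇒ 775
(4) 775|_6 = 3·6^3 + 3·6^2 + 3·6 + 1 ↦ 3·7^3 + 3·7^2 + 3·7 + 1|_7 = 1198 ⇒ 1197
(5) 1197|_7 = 3·7^3 + 3·7^2 + 3·7 ↦ 3·8^3 + 3·8^2 + 3·8|_8 = 1752 ⇒ 1751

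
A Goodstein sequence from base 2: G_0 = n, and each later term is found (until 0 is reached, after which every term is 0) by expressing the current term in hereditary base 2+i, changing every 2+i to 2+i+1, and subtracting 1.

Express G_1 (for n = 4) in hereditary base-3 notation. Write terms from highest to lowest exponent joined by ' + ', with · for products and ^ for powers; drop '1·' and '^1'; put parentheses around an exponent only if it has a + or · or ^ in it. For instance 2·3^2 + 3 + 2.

2·3^2 + 2·3 + 2

(0) 4|_2 = 2^2 ↦ 3^3|_3 = 27 ⇒ 26
(1) 26|_3 = 2·3^2 + 2·3 + 2 ↦ 2·4^2 + 2·4 + 2|_4 = 42 ⇒ 41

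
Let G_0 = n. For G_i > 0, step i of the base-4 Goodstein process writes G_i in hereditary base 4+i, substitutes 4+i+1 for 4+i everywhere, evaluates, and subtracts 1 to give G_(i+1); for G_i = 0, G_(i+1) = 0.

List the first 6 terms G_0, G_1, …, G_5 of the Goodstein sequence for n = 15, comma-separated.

15, 17, 19, 21, 23, 24

i=0: 15 = 3·4 + 3 (b=4); 4→5: 3·5 + 3 = 18; 18−1 = 17
i=1: 17 = 3·5 + 2 (b=5); 5→6: 3·6 + 2 = 20; 20−1 = 19
i=2: 19 = 3·6 + 1 (b=6); 6→7: 3·7 + 1 = 22; 22−1 = 21
i=3: 21 = 3·7 (b=7); 7→8: 3·8 = 24; 24−1 = 23
i=4: 23 = 2·8 + 7 (b=8); 8→9: 2·9 + 7 = 25; 25−1 = 24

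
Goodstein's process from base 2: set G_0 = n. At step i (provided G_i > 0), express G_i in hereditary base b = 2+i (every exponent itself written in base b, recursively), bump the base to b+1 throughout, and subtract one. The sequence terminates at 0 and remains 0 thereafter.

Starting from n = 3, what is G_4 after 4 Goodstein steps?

1

3 —HB2→ 2 + 1 —bump→ 3 + 1 = 4 —(−1)→ 3
3 —HB3→ 3 —bump→ 4 = 4 —(−1)→ 3
3 —HB4→ 3 —bump→ 3 = 3 —(−1)→ 2
2 —HB5→ 2 —bump→ 2 = 2 —(−1)→ 1
1 —HB6→ 1 —bump→ 1 = 1 —(−1)→ 0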